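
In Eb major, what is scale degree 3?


Major scale pattern: W-W-H-W-W-W-H (2-2-1-2-2-2-1 semitones)
Starting from Eb:
  Eb + 2 semitones → F
  F + 2 semitones → G
  G + 1 semitone → Ab
  Ab + 2 semitones → Bb
  Bb + 2 semitones → C
  C + 2 semitones → D
  D + 1 semitone → Eb
Scale: Eb F G Ab Bb C D
Degree 3 = G


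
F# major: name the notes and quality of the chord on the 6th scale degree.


Solution.
F# major scale: F# G# A# B C# D# E#
Diatonic triad on degree 6 stacks scale notes 6, 1, 3: D# F# A#
D#→F# = 3 semitones; D#→A# = 7 semitones → minor triad
= D# F# A# (minor)


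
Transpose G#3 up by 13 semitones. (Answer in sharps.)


Reasoning:
G#3: chromatic position 8 in octave 3 → absolute = 3×12 + 8 = 44
Transpose up 13: 44 + 13 = 57
57 = 4×12 + 9 → A in octave 4
Result = A4


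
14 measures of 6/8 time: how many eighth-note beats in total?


Time signature 6/8: the bottom number 8 means the eighth note gets one count
The top number 6 means 6 eighth-note beats per measure
Total = 6 × 14 measures
= 84 eighth-note beats


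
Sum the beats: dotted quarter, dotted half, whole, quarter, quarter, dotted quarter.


Reasoning:
Beat values:
  dotted quarter = 1.5 beats
  dotted half = 3 beats
  whole = 4 beats
  quarter = 1 beat
  quarter = 1 beat
  dotted quarter = 1.5 beats
Sum = 1.5 + 3 + 4 + 1 + 1 + 1.5
= 12 beats


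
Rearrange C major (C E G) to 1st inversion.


Solution.
Root position: C E G
1st inversion: move root up an octave
Bass note: E
Notes (bottom to top) = E G C


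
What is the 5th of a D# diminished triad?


Let's work it out.
Diminished triad = root + minor 3rd (3 semitones) + diminished 5th (6 semitones)
A triad on D# stacks thirds, so the chord tones use letter names D-F-A
Root: D#
Minor 3rd above D#: F#
Diminished 5th above D#: A
The 5th = A


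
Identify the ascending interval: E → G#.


Letter names: E → G spans 3 letter names → a 3rd
Semitones: E → G# = 4 half-steps
A 3rd of 4 semitones is a major 3rd
= major 3rd


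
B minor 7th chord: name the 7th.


Minor 7th chord = root + minor 3rd + perfect 5th + minor 7th
Seventh chords stack in thirds, so the letter names are B-D-F-A
Root: B
Minor 3rd above B: D
Perfect 5th above B: F#
Minor 7th above B: A
The 7th = A


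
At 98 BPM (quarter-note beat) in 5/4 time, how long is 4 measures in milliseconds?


Solution.
Quarter-note beat duration = 60000 / 98 ms
Beats per measure (5/4) = 5
One measure = 5 × 60000 / 98 = 300000 / 98 ms
4 measures = 4 × 300000 / 98 = 1200000 / 98
= 12244.9 ms


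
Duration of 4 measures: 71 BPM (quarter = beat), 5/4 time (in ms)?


Quarter-note beat duration = 60000 / 71 ms
Beats per measure (5/4) = 5
One measure = 5 × 60000 / 71 = 300000 / 71 ms
4 measures = 4 × 300000 / 71 = 1200000 / 71
= 16901.4 ms


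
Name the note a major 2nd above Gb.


Working:
A 2nd spans 2 letter names, so from G we land on A
A major 2nd = 2 semitones above Gb
Spell A at that pitch: Ab
= Ab


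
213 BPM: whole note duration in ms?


Solution.
One quarter-note beat = 60000 / BPM = 60000 / 213 ms
Whole note = 4 × quarter note
Duration = 4 × 60000 / 213 = 240000 / 213
= 1126.8 ms


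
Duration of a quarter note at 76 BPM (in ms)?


Let's work it out.
One quarter-note beat = 60000 / BPM = 60000 / 76 ms
Duration = 60000 / 76
= 789.5 ms


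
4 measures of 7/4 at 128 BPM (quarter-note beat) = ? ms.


Step by step:
Quarter-note beat duration = 60000 / 128 ms
Beats per measure (7/4) = 7
One measure = 7 × 60000 / 128 = 420000 / 128 ms
4 measures = 4 × 420000 / 128 = 1680000 / 128
= 13125.0 ms


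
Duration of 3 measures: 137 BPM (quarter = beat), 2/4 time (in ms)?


Quarter-note beat duration = 60000 / 137 ms
Beats per measure (2/4) = 2
One measure = 2 × 60000 / 137 = 120000 / 137 ms
3 measures = 3 × 120000 / 137 = 360000 / 137
= 2627.7 ms


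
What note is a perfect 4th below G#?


Solution.
A 4th spans 4 letter names, so from G we land on D
A perfect 4th = 5 semitones below G#
Spell D at that pitch: D#
= D#


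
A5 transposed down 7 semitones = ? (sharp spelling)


Let's work it out.
A5: chromatic position 9 in octave 5 → absolute = 5×12 + 9 = 69
Transpose down 7: 69 - 7 = 62
62 = 5×12 + 2 → D in octave 5
Result = D5


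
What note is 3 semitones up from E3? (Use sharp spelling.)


Reasoning:
E3: chromatic position 4 in octave 3 → absolute = 3×12 + 4 = 40
Transpose up 3: 40 + 3 = 43
43 = 3×12 + 7 → G in octave 3
Result = G3


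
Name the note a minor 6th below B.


Solution.
A 6th spans 6 letter names, so from B we land on D
A minor 6th = 8 semitones below B
Spell D at that pitch: D#
= D#


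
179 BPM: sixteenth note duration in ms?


Reasoning:
One quarter-note beat = 60000 / BPM = 60000 / 179 ms
Sixteenth note = 1/4 × quarter note
Duration = 1/4 × 60000 / 179 = 15000 / 179
= 83.8 ms


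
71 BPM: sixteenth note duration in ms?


One quarter-note beat = 60000 / BPM = 60000 / 71 ms
Sixteenth note = 1/4 × quarter note
Duration = 1/4 × 60000 / 71 = 15000 / 71
= 211.3 ms


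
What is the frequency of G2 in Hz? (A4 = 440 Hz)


Reasoning:
f = 440 × 2^(n/12) where n = semitones from A4
G2: -26 semitones from A4
f = 440 × 2^(-26/12)
f = 98.00 Hz


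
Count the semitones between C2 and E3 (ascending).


Let's work it out.
Absolute semitone position = octave×12 + chromatic position
C2: 2×12 + 0 = 24
E3: 3×12 + 4 = 40
Difference = 40 - 24 = 16
= 16 semitones


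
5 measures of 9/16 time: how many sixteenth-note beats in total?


Solution.
Time signature 9/16: the bottom number 16 means the sixteenth note gets one count
The top number 9 means 9 sixteenth-note beats per measure
Total = 9 × 5 measures
= 45 sixteenth-note beats


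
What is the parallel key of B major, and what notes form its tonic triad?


Step by step:
Parallel keys share the same tonic but differ in mode
B major → parallel is B minor
Tonic triad of B minor = B D F#
= B minor; triad = B D F#


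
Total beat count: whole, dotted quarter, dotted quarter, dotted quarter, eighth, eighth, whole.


Let's work it out.
Beat values:
  whole = 4 beats
  dotted quarter = 1.5 beats
  dotted quarter = 1.5 beats
  dotted quarter = 1.5 beats
  eighth = 0.5 beats
  eighth = 0.5 beats
  whole = 4 beats
Sum = 4 + 1.5 + 1.5 + 1.5 + 0.5 + 0.5 + 4
= 13.5 beats


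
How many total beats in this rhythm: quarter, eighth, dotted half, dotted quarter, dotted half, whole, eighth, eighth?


Reasoning:
Beat values:
  quarter = 1 beat
  eighth = 0.5 beats
  dotted half = 3 beats
  dotted quarter = 1.5 beats
  dotted half = 3 beats
  whole = 4 beats
  eighth = 0.5 beats
  eighth = 0.5 beats
Sum = 1 + 0.5 + 3 + 1.5 + 3 + 4 + 0.5 + 0.5
= 14 beats


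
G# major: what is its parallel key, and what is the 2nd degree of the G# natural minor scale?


Parallel keys share the same tonic but differ in mode
G# major → parallel is G# minor
G# natural minor scale: G# A# B C# D# E F#
= G# minor; 2nd degree = A#


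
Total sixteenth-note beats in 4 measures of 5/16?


Time signature 5/16: the bottom number 16 means the sixteenth note gets one count
The top number 5 means 5 sixteenth-note beats per measure
Total = 5 × 4 measures
= 20 sixteenth-note beats


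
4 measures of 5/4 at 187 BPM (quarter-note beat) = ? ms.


Reasoning:
Quarter-note beat duration = 60000 / 187 ms
Beats per measure (5/4) = 5
One measure = 5 × 60000 / 187 = 300000 / 187 ms
4 measures = 4 × 300000 / 187 = 1200000 / 187
= 6417.1 ms


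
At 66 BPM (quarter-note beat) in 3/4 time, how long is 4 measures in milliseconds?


Reasoning:
Quarter-note beat duration = 60000 / 66 ms
Beats per measure (3/4) = 3
One measure = 3 × 60000 / 66 = 180000 / 66 ms
4 measures = 4 × 180000 / 66 = 720000 / 66
= 10909.1 ms


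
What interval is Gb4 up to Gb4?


Step by step:
Letter names: G → G spans 1 letter name → a unison
Semitones: Gb4 → Gb4 = 0 half-steps
A unison of 0 semitones is a perfect unison
= perfect unison


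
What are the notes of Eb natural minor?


Step by step:
Natural minor scale pattern: W-H-W-W-H-W-W (2-1-2-2-1-2-2 semitones)
Starting from Eb:
  Eb + 2 semitones → F
  F + 1 semitone → Gb
  Gb + 2 semitones → Ab
  Ab + 2 semitones → Bb
  Bb + 1 semitone → Cb
  Cb + 2 semitones → Db
  Db + 2 semitones → Eb
Scale = Eb F Gb Ab Bb Cb Db


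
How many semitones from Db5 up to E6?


Solution.
Absolute semitone position = octave×12 + chromatic position
Db5: 5×12 + 1 = 61
E6: 6×12 + 4 = 76
Difference = 76 - 61 = 15
= 15 semitones


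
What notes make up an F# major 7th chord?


Major 7th chord = root + major 3rd + perfect 5th + major 7th
Seventh chords stack in thirds, so the letter names are F-A-C-E
Root: F#
Major 3rd above F#: A#
Perfect 5th above F#: C#
Major 7th above F#: E#
Chord = F# A# C# E#


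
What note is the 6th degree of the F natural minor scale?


Natural minor scale pattern: W-H-W-W-H-W-W (2-1-2-2-1-2-2 semitones)
Starting from F:
  F + 2 semitones → G
  G + 1 semitone → Ab
  Ab + 2 semitones → Bb
  Bb + 2 semitones → C
  C + 1 semitone → Db
  Db + 2 semitones → Eb
  Eb + 2 semitones → F
Scale: F G Ab Bb C Db Eb
Degree 6 = Db


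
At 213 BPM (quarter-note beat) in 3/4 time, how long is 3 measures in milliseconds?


Let's work it out.
Quarter-note beat duration = 60000 / 213 ms
Beats per measure (3/4) = 3
One measure = 3 × 60000 / 213 = 180000 / 213 ms
3 measures = 3 × 180000 / 213 = 540000 / 213
= 2535.2 ms


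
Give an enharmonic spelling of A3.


Reasoning:
Enharmonic notes sound the same pitch but are spelled with different letter names
A and G## name the same pitch class
= G##3


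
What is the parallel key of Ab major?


Parallel keys share the same tonic but differ in mode
Ab major → parallel is Ab minor
= Ab minor


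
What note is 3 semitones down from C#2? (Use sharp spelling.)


Let's work it out.
C#2: chromatic position 1 in octave 2 → absolute = 2×12 + 1 = 25
Transpose down 3: 25 - 3 = 22
22 = 1×12 + 10 → A# in octave 1
Result = A#1


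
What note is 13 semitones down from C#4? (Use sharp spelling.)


C#4: chromatic position 1 in octave 4 → absolute = 4×12 + 1 = 49
Transpose down 13: 49 - 13 = 36
36 = 3×12 + 0 → C in octave 3
Result = C3


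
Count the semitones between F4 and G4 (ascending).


Let's work it out.
Absolute semitone position = octave×12 + chromatic position
F4: 4×12 + 5 = 53
G4: 4×12 + 7 = 55
Difference = 55 - 53 = 2
= 2 semitones


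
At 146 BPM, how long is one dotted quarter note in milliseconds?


Reasoning:
One quarter-note beat = 60000 / BPM = 60000 / 146 ms
Dotted quarter note = 3/2 × quarter note
Duration = 3/2 × 60000 / 146 = 90000 / 146
= 616.4 ms


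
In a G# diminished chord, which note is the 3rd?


Diminished triad = root + minor 3rd (3 semitones) + diminished 5th (6 semitones)
A triad on G# stacks thirds, so the chord tones use letter names G-B-D
Root: G#
Minor 3rd above G#: B
Diminished 5th above G#: D
The 3rd = B


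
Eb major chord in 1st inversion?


Root position: Eb G Bb
1st inversion: move root up an octave
Bass note: G
Notes (bottom to top) = G Bb Eb


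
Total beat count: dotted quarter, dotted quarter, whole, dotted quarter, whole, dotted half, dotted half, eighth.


Beat values:
  dotted quarter = 1.5 beats
  dotted quarter = 1.5 beats
  whole = 4 beats
  dotted quarter = 1.5 beats
  whole = 4 beats
  dotted half = 3 beats
  dotted half = 3 beats
  eighth = 0.5 beats
Sum = 1.5 + 1.5 + 4 + 1.5 + 4 + 3 + 3 + 0.5
= 19 beats


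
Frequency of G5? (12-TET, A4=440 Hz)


Reasoning:
f = 440 × 2^(n/12) where n = semitones from A4
G5: 10 semitones from A4
f = 440 × 2^(10/12)
f = 783.99 Hz


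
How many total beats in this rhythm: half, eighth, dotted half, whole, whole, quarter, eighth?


Beat values:
  half = 2 beats
  eighth = 0.5 beats
  dotted half = 3 beats
  whole = 4 beats
  whole = 4 beats
  quarter = 1 beat
  eighth = 0.5 beats
Sum = 2 + 0.5 + 3 + 4 + 4 + 1 + 0.5
= 15 beats


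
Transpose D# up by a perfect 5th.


Step by step:
perfect 5th: 5 letter names, 7 semitones
Letter: D + 4 → A
Pitch: D# + 7 semitones, spelled as an A → A#
= A#


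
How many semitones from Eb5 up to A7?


Solution.
Absolute semitone position = octave×12 + chromatic position
Eb5: 5×12 + 3 = 63
A7: 7×12 + 9 = 93
Difference = 93 - 63 = 30
= 30 semitones


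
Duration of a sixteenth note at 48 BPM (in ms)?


Solution.
One quarter-note beat = 60000 / BPM = 60000 / 48 ms
Sixteenth note = 1/4 × quarter note
Duration = 1/4 × 60000 / 48 = 15000 / 48
= 312.5 ms


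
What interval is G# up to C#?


Reasoning:
Letter names: G → C spans 4 letter names → a 4th
Semitones: G# → C# = 5 half-steps
A 4th of 5 semitones is a perfect 4th
= perfect 4th


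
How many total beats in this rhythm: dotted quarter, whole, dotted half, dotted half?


Beat values:
  dotted quarter = 1.5 beats
  whole = 4 beats
  dotted half = 3 beats
  dotted half = 3 beats
Sum = 1.5 + 4 + 3 + 3
= 11.5 beats


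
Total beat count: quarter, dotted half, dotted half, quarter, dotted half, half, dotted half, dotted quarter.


Solution.
Beat values:
  quarter = 1 beat
  dotted half = 3 beats
  dotted half = 3 beats
  quarter = 1 beat
  dotted half = 3 beats
  half = 2 beats
  dotted half = 3 beats
  dotted quarter = 1.5 beats
Sum = 1 + 3 + 3 + 1 + 3 + 2 + 3 + 1.5
= 17.5 beats


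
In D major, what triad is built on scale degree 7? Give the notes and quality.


D major scale: D E F# G A B C#
Diatonic triad on degree 7 stacks scale notes 7, 2, 4: C# E G
C#→E = 3 semitones; C#→G = 6 semitones → diminished triad
= C# E G (diminished)


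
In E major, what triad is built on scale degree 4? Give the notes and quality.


E major scale: E F# G# A B C# D#
Diatonic triad on degree 4 stacks scale notes 4, 6, 1: A C# E
A→C# = 4 semitones; A→E = 7 semitones → major triad
= A C# E (major)


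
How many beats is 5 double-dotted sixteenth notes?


Step by step:
Base sixteenth note = 1/4 beats
Dot 1 adds half the previous value: +1/8
Dot 2 adds half the previous value: +1/16
One double-dotted sixteenth = 1/4 + 1/8 + 1/16 = 7/16
5 of them = 5 × 7/16 = 35/16
= 35/16 beats


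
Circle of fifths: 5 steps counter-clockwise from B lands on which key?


Reasoning:
Each counter-clockwise step moves down a perfect 5th (= up a perfect 4th)
From B: B → E → A → D → G → C
= C


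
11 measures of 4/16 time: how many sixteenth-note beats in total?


Step by step:
Time signature 4/16: the bottom number 16 means the sixteenth note gets one count
The top number 4 means 4 sixteenth-note beats per measure
Total = 4 × 11 measures
= 44 sixteenth-note beats


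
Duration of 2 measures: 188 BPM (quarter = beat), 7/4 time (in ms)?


Quarter-note beat duration = 60000 / 188 ms
Beats per measure (7/4) = 7
One measure = 7 × 60000 / 188 = 420000 / 188 ms
2 measures = 2 × 420000 / 188 = 840000 / 188
= 4468.1 ms


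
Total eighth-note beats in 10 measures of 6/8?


Let's work it out.
Time signature 6/8: the bottom number 8 means the eighth note gets one count
The top number 6 means 6 eighth-note beats per measure
Total = 6 × 10 measures
= 60 eighth-note beats


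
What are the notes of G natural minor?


Natural minor scale pattern: W-H-W-W-H-W-W (2-1-2-2-1-2-2 semitones)
Starting from G:
  G + 2 semitones → A
  A + 1 semitone → Bb
  Bb + 2 semitones → C
  C + 2 semitones → D
  D + 1 semitone → Eb
  Eb + 2 semitones → F
  F + 2 semitones → G
Scale = G A Bb C D Eb F


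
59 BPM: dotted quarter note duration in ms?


Solution.
One quarter-note beat = 60000 / BPM = 60000 / 59 ms
Dotted quarter note = 3/2 × quarter note
Duration = 3/2 × 60000 / 59 = 90000 / 59
= 1525.4 ms


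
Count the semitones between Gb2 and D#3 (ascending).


Absolute semitone position = octave×12 + chromatic position
Gb2: 2×12 + 6 = 30
D#3: 3×12 + 3 = 39
Difference = 39 - 30 = 9
= 9 semitones


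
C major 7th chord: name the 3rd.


Major 7th chord = root + major 3rd + perfect 5th + major 7th
Seventh chords stack in thirds, so the letter names are C-E-G-B
Root: C
Major 3rd above C: E
Perfect 5th above C: G
Major 7th above C: B
The 3rd = E


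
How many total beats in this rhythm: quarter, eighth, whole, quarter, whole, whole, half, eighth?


Solution.
Beat values:
  quarter = 1 beat
  eighth = 0.5 beats
  whole = 4 beats
  quarter = 1 beat
  whole = 4 beats
  whole = 4 beats
  half = 2 beats
  eighth = 0.5 beats
Sum = 1 + 0.5 + 4 + 1 + 4 + 4 + 2 + 0.5
= 17 beats


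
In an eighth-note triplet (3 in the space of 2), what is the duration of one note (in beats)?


Working:
Triplet: 3 notes occupy the space of 2 eighth notes
Space = 2 × 1/2 = 1 beat
Each triplet note = 1 / 3 = 1/3 beats
= 1/3 beats


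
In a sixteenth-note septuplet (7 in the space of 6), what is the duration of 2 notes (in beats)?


Septuplet: 7 notes occupy the space of 6 sixteenth notes
Space = 6 × 1/4 = 3/2 beats
Each septuplet note = 3/2 / 7 = 3/14 beats
2 notes = 2 × 3/14 = 3/7
= 3/7 beats


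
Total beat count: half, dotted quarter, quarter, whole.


Let's work it out.
Beat values:
  half = 2 beats
  dotted quarter = 1.5 beats
  quarter = 1 beat
  whole = 4 beats
Sum = 2 + 1.5 + 1 + 4
= 8.5 beats


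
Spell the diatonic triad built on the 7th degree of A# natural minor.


A# natural minor scale: A# B# C# D# E# F# G#
Diatonic triad on degree 7 stacks scale notes 7, 2, 4: G# B# D#
G#→B# = 4 semitones; G#→D# = 7 semitones → major triad
= G# B# D# (major)


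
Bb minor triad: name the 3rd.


Step by step:
Minor triad = root + minor 3rd (3 semitones) + perfect 5th (7 semitones)
A triad on Bb stacks thirds, so the chord tones use letter names B-D-F
Root: Bb
Minor 3rd above Bb: Db
Perfect 5th above Bb: F
The 3rd = Db


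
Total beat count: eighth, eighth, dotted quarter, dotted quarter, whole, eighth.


Beat values:
  eighth = 0.5 beats
  eighth = 0.5 beats
  dotted quarter = 1.5 beats
  dotted quarter = 1.5 beats
  whole = 4 beats
  eighth = 0.5 beats
Sum = 0.5 + 0.5 + 1.5 + 1.5 + 4 + 0.5
= 8.5 beats


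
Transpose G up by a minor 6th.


Working:
minor 6th: 6 letter names, 8 semitones
Letter: G + 5 → E
Pitch: G + 8 semitones, spelled as an E → Eb
= Eb


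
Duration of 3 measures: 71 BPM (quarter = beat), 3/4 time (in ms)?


Let's work it out.
Quarter-note beat duration = 60000 / 71 ms
Beats per measure (3/4) = 3
One measure = 3 × 60000 / 71 = 180000 / 71 ms
3 measures = 3 × 180000 / 71 = 540000 / 71
= 7605.6 ms


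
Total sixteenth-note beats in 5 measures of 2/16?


Solution.
Time signature 2/16: the bottom number 16 means the sixteenth note gets one count
The top number 2 means 2 sixteenth-note beats per measure
Total = 2 × 5 measures
= 10 sixteenth-note beats


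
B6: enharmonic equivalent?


Step by step:
Enharmonic notes sound the same pitch but are spelled with different letter names
B and Cb name the same pitch class
Octave numbers change at C, so B6 = Cb7
= Cb7


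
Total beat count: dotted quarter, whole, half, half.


Solution.
Beat values:
  dotted quarter = 1.5 beats
  whole = 4 beats
  half = 2 beats
  half = 2 beats
Sum = 1.5 + 4 + 2 + 2
= 9.5 beats


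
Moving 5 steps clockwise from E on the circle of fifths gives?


Each clockwise step on the circle of fifths moves up a perfect 5th
From E: E → B → F#/Gb → Db → Ab → Eb
= Eb


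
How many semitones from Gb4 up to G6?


Reasoning:
Absolute semitone position = octave×12 + chromatic position
Gb4: 4×12 + 6 = 54
G6: 6×12 + 7 = 79
Difference = 79 - 54 = 25
= 25 semitones


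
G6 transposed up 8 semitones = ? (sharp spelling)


Step by step:
G6: chromatic position 7 in octave 6 → absolute = 6×12 + 7 = 79
Transpose up 8: 79 + 8 = 87
87 = 7×12 + 3 → D# in octave 7
Result = D#7


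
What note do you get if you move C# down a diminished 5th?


diminished 5th: 5 letter names, 6 semitones
Letter: C - 4 → F
Pitch: C# - 6 semitones, spelled as an F → F##
= F##


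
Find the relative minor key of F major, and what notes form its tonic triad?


Reasoning:
The relative minor shares the major's key signature and starts on its 6th degree
6th degree = a major 6th above the tonic; a major 6th above F is D
→ relative minor of F major is D minor
Tonic triad of D minor = root + minor 3rd + perfect 5th = D F A
= D minor; triad = D F A


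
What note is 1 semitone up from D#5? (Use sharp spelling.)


D#5: chromatic position 3 in octave 5 → absolute = 5×12 + 3 = 63
Transpose up 1: 63 + 1 = 64
64 = 5×12 + 4 → E in octave 5
Result = E5


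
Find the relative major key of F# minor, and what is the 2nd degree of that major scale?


Working:
The relative major shares the key signature and is a minor 3rd above the minor tonic
A minor 3rd above F# is A
→ relative major of F# minor is A major
A major scale: A B C# D E F# G#
= A major; 2nd degree = B


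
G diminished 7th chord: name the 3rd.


Reasoning:
Diminished 7th chord = root + minor 3rd + diminished 5th + diminished 7th
Seventh chords stack in thirds, so the letter names are G-B-D-F
Root: G
Minor 3rd above G: Bb
Diminished 5th above G: Db
Diminished 7th above G: Fb
The 3rd = Bb


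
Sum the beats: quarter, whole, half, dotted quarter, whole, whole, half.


Step by step:
Beat values:
  quarter = 1 beat
  whole = 4 beats
  half = 2 beats
  dotted quarter = 1.5 beats
  whole = 4 beats
  whole = 4 beats
  half = 2 beats
Sum = 1 + 4 + 2 + 1.5 + 4 + 4 + 2
= 18.5 beats


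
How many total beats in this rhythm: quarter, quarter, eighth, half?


Beat values:
  quarter = 1 beat
  quarter = 1 beat
  eighth = 0.5 beats
  half = 2 beats
Sum = 1 + 1 + 0.5 + 2
= 4.5 beats


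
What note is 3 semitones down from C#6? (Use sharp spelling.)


C#6: chromatic position 1 in octave 6 → absolute = 6×12 + 1 = 73
Transpose down 3: 73 - 3 = 70
70 = 5×12 + 10 → A# in octave 5
Result = A#5


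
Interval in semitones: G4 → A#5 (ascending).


Reasoning:
Absolute semitone position = octave×12 + chromatic position
G4: 4×12 + 7 = 55
A#5: 5×12 + 10 = 70
Difference = 70 - 55 = 15
= 15 semitones


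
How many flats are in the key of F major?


Reasoning:
Flat major keys: C(0), F(1), Bb(2), Eb(3), Ab(4), Db(5), Gb(6), Cb(7)
F major has 1 flat
Order of flats: Bb Eb Ab Db Gb Cb Fb → first 1: Bb
= 1 flat


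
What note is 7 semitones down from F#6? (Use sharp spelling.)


Step by step:
F#6: chromatic position 6 in octave 6 → absolute = 6×12 + 6 = 78
Transpose down 7: 78 - 7 = 71
71 = 5×12 + 11 → B in octave 5
Result = B5


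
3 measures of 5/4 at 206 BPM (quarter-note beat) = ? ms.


Step by step:
Quarter-note beat duration = 60000 / 206 ms
Beats per measure (5/4) = 5
One measure = 5 × 60000 / 206 = 300000 / 206 ms
3 measures = 3 × 300000 / 206 = 900000 / 206
= 4368.9 ms


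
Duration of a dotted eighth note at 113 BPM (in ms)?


Step by step:
One quarter-note beat = 60000 / BPM = 60000 / 113 ms
Dotted eighth note = 3/4 × quarter note
Duration = 3/4 × 60000 / 113 = 45000 / 113
= 398.2 ms


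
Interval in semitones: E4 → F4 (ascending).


Working:
Absolute semitone position = octave×12 + chromatic position
E4: 4×12 + 4 = 52
F4: 4×12 + 5 = 53
Difference = 53 - 52 = 1
= 1 semitone


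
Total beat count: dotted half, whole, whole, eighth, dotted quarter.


Working:
Beat values:
  dotted half = 3 beats
  whole = 4 beats
  whole = 4 beats
  eighth = 0.5 beats
  dotted quarter = 1.5 beats
Sum = 3 + 4 + 4 + 0.5 + 1.5
= 13 beats


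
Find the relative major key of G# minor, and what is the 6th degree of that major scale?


Working:
The relative major shares the key signature and is a minor 3rd above the minor tonic
A minor 3rd above G# is B
→ relative major of G# minor is B major
B major scale: B C# D# E F# G# A#
= B major; 6th degree = G#


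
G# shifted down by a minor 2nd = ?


Let's work it out.
minor 2nd: 2 letter names, 1 semitones
Letter: G - 1 → F
Pitch: G# - 1 semitones, spelled as an F → F##
= F##


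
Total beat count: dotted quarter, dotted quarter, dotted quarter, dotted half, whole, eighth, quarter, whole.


Working:
Beat values:
  dotted quarter = 1.5 beats
  dotted quarter = 1.5 beats
  dotted quarter = 1.5 beats
  dotted half = 3 beats
  whole = 4 beats
  eighth = 0.5 beats
  quarter = 1 beat
  whole = 4 beats
Sum = 1.5 + 1.5 + 1.5 + 3 + 4 + 0.5 + 1 + 4
= 17 beats


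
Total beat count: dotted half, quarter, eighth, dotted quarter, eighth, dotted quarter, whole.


Solution.
Beat values:
  dotted half = 3 beats
  quarter = 1 beat
  eighth = 0.5 beats
  dotted quarter = 1.5 beats
  eighth = 0.5 beats
  dotted quarter = 1.5 beats
  whole = 4 beats
Sum = 3 + 1 + 0.5 + 1.5 + 0.5 + 1.5 + 4
= 12 beats


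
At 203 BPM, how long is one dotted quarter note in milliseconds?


Solution.
One quarter-note beat = 60000 / BPM = 60000 / 203 ms
Dotted quarter note = 3/2 × quarter note
Duration = 3/2 × 60000 / 203 = 90000 / 203
= 443.3 ms


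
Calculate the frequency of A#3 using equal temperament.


Reasoning:
f = 440 × 2^(n/12) where n = semitones from A4
A#3: -11 semitones from A4
f = 440 × 2^(-11/12)
f = 233.08 Hz


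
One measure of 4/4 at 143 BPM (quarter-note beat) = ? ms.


Reasoning:
Quarter-note beat duration = 60000 / 143 ms
Beats per measure (4/4) = 4
One measure = 4 × 60000 / 143 = 240000 / 143 ms
= 1678.3 ms


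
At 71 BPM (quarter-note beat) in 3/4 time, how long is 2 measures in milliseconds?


Quarter-note beat duration = 60000 / 71 ms
Beats per measure (3/4) = 3
One measure = 3 × 60000 / 71 = 180000 / 71 ms
2 measures = 2 × 180000 / 71 = 360000 / 71
= 5070.4 ms


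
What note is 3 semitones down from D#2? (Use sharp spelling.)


Reasoning:
D#2: chromatic position 3 in octave 2 → absolute = 2×12 + 3 = 27
Transpose down 3: 27 - 3 = 24
24 = 2×12 + 0 → C in octave 2
Result = C2


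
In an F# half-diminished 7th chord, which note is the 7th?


Half-diminished 7th chord = root + minor 3rd + diminished 5th + minor 7th
Seventh chords stack in thirds, so the letter names are F-A-C-E
Root: F#
Minor 3rd above F#: A
Diminished 5th above F#: C
Minor 7th above F#: E
The 7th = E


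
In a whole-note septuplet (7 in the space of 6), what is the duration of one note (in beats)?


Solution.
Septuplet: 7 notes occupy the space of 6 whole notes
Space = 6 × 4 = 24 beats
Each septuplet note = 24 / 7 = 24/7 beats
= 24/7 beats


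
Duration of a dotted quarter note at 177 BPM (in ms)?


One quarter-note beat = 60000 / BPM = 60000 / 177 ms
Dotted quarter note = 3/2 × quarter note
Duration = 3/2 × 60000 / 177 = 90000 / 177
= 508.5 ms


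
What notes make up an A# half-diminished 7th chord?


Half-diminished 7th chord = root + minor 3rd + diminished 5th + minor 7th
Seventh chords stack in thirds, so the letter names are A-C-E-G
Root: A#
Minor 3rd above A#: C#
Diminished 5th above A#: E
Minor 7th above A#: G#
Chord = A# C# E G#


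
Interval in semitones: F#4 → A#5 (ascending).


Absolute semitone position = octave×12 + chromatic position
F#4: 4×12 + 6 = 54
A#5: 5×12 + 10 = 70
Difference = 70 - 54 = 16
= 16 semitones


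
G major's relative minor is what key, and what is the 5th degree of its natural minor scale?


The relative minor shares the major's key signature and starts on its 6th degree
6th degree = a major 6th above the tonic; a major 6th above G is E
→ relative minor of G major is E minor
E natural minor scale: E F# G A B C D
= E minor; 5th degree = B


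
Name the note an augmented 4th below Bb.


Let's work it out.
A 4th spans 4 letter names, so from B we land on F
An augmented 4th = 6 semitones below Bb
Spell F at that pitch: Fb
= Fb


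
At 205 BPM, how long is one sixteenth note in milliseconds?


One quarter-note beat = 60000 / BPM = 60000 / 205 ms
Sixteenth note = 1/4 × quarter note
Duration = 1/4 × 60000 / 205 = 15000 / 205
= 73.2 ms


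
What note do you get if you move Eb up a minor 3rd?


Reasoning:
minor 3rd: 3 letter names, 3 semitones
Letter: E + 2 → G
Pitch: Eb + 3 semitones, spelled as a G → Gb
= Gb


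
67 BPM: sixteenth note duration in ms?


Reasoning:
One quarter-note beat = 60000 / BPM = 60000 / 67 ms
Sixteenth note = 1/4 × quarter note
Duration = 1/4 × 60000 / 67 = 15000 / 67
= 223.9 ms


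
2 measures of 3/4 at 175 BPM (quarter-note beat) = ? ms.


Working:
Quarter-note beat duration = 60000 / 175 ms
Beats per measure (3/4) = 3
One measure = 3 × 60000 / 175 = 180000 / 175 ms
2 measures = 2 × 180000 / 175 = 360000 / 175
= 2057.1 ms


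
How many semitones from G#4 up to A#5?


Absolute semitone position = octave×12 + chromatic position
G#4: 4×12 + 8 = 56
A#5: 5×12 + 10 = 70
Difference = 70 - 56 = 14
= 14 semitones


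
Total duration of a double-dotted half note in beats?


Working:
Base half note = 2 beats
Dot 1 adds half the previous value: +1
Dot 2 adds half the previous value: +1/2
One double-dotted half = 2 + 1 + 1/2 = 7/2
= 7/2 beats


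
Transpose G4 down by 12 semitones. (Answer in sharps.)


Step by step:
G4: chromatic position 7 in octave 4 → absolute = 4×12 + 7 = 55
Transpose down 12: 55 - 12 = 43
43 = 3×12 + 7 → G in octave 3
Result = G3


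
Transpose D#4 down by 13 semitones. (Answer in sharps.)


Step by step:
D#4: chromatic position 3 in octave 4 → absolute = 4×12 + 3 = 51
Transpose down 13: 51 - 13 = 38
38 = 3×12 + 2 → D in octave 3
Result = D3


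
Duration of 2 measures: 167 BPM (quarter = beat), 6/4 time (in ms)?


Quarter-note beat duration = 60000 / 167 ms
Beats per measure (6/4) = 6
One measure = 6 × 60000 / 167 = 360000 / 167 ms
2 measures = 2 × 360000 / 167 = 720000 / 167
= 4311.4 ms


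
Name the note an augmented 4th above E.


Solution.
A 4th spans 4 letter names, so from E we land on A
An augmented 4th = 6 semitones above E
Spell A at that pitch: A#
= A#


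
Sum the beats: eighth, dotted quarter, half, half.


Beat values:
  eighth = 0.5 beats
  dotted quarter = 1.5 beats
  half = 2 beats
  half = 2 beats
Sum = 0.5 + 1.5 + 2 + 2
= 6 beats


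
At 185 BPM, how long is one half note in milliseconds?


Solution.
One quarter-note beat = 60000 / BPM = 60000 / 185 ms
Half note = 2 × quarter note
Duration = 2 × 60000 / 185 = 120000 / 185
= 648.6 ms


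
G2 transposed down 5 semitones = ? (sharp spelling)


Step by step:
G2: chromatic position 7 in octave 2 → absolute = 2×12 + 7 = 31
Transpose down 5: 31 - 5 = 26
26 = 2×12 + 2 → D in octave 2
Result = D2


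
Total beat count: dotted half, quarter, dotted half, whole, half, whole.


Working:
Beat values:
  dotted half = 3 beats
  quarter = 1 beat
  dotted half = 3 beats
  whole = 4 beats
  half = 2 beats
  whole = 4 beats
Sum = 3 + 1 + 3 + 4 + 2 + 4
= 17 beats


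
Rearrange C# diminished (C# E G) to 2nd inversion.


Step by step:
Root position: C# E G
2nd inversion: move root and 3rd up an octave
Bass note: G
Notes (bottom to top) = G C# E


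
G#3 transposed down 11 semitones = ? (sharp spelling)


G#3: chromatic position 8 in octave 3 → absolute = 3×12 + 8 = 44
Transpose down 11: 44 - 11 = 33
33 = 2×12 + 9 → A in octave 2
Result = A2


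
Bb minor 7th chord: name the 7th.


Solution.
Minor 7th chord = root + minor 3rd + perfect 5th + minor 7th
Seventh chords stack in thirds, so the letter names are B-D-F-A
Root: Bb
Minor 3rd above Bb: Db
Perfect 5th above Bb: F
Minor 7th above Bb: Ab
The 7th = Ab


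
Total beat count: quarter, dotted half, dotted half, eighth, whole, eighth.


Beat values:
  quarter = 1 beat
  dotted half = 3 beats
  dotted half = 3 beats
  eighth = 0.5 beats
  whole = 4 beats
  eighth = 0.5 beats
Sum = 1 + 3 + 3 + 0.5 + 4 + 0.5
= 12 beats


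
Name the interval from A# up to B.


Letter names: A → B spans 2 letter names → a 2nd
Semitones: A# → B = 1 half-step
A 2nd of 1 semitone is a minor 2nd
= minor 2nd


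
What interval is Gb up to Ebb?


Reasoning:
Letter names: G → E spans 6 letter names → a 6th
Semitones: Gb → Ebb = 8 half-steps
A 6th of 8 semitones is a minor 6th
= minor 6th


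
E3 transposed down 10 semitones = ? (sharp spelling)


Working:
E3: chromatic position 4 in octave 3 → absolute = 3×12 + 4 = 40
Transpose down 10: 40 - 10 = 30
30 = 2×12 + 6 → F# in octave 2
Result = F#2


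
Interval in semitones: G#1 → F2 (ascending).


Working:
Absolute semitone position = octave×12 + chromatic position
G#1: 1×12 + 8 = 20
F2: 2×12 + 5 = 29
Difference = 29 - 20 = 9
= 9 semitones


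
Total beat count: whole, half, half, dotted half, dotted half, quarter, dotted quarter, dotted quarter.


Working:
Beat values:
  whole = 4 beats
  half = 2 beats
  half = 2 beats
  dotted half = 3 beats
  dotted half = 3 beats
  quarter = 1 beat
  dotted quarter = 1.5 beats
  dotted quarter = 1.5 beats
Sum = 4 + 2 + 2 + 3 + 3 + 1 + 1.5 + 1.5
= 18 beats


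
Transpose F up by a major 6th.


Step by step:
major 6th: 6 letter names, 9 semitones
Letter: F + 5 → D
Pitch: F + 9 semitones, spelled as a D → D
= D


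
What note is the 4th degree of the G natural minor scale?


Solution.
Natural minor scale pattern: W-H-W-W-H-W-W (2-1-2-2-1-2-2 semitones)
Starting from G:
  G + 2 semitones → A
  A + 1 semitone → Bb
  Bb + 2 semitones → C
  C + 2 semitones → D
  D + 1 semitone → Eb
  Eb + 2 semitones → F
  F + 2 semitones → G
Scale: G A Bb C D Eb F
Degree 4 = C


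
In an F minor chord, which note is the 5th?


Minor triad = root + minor 3rd (3 semitones) + perfect 5th (7 semitones)
A triad on F stacks thirds, so the chord tones use letter names F-A-C
Root: F
Minor 3rd above F: Ab
Perfect 5th above F: C
The 5th = C


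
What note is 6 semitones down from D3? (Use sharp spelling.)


Let's work it out.
D3: chromatic position 2 in octave 3 → absolute = 3×12 + 2 = 38
Transpose down 6: 38 - 6 = 32
32 = 2×12 + 8 → G# in octave 2
Result = G#2


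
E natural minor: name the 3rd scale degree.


Natural minor scale pattern: W-H-W-W-H-W-W (2-1-2-2-1-2-2 semitones)
Starting from E:
  E + 2 semitones → F#
  F# + 1 semitone → G
  G + 2 semitones → A
  A + 2 semitones → B
  B + 1 semitone → C
  C + 2 semitones → D
  D + 2 semitones → E
Scale: E F# G A B C D
Degree 3 = G


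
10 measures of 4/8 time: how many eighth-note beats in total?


Working:
Time signature 4/8: the bottom number 8 means the eighth note gets one count
The top number 4 means 4 eighth-note beats per measure
Total = 4 × 10 measures
= 40 eighth-note beats


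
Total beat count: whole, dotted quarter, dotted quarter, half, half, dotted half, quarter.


Beat values:
  whole = 4 beats
  dotted quarter = 1.5 beats
  dotted quarter = 1.5 beats
  half = 2 beats
  half = 2 beats
  dotted half = 3 beats
  quarter = 1 beat
Sum = 4 + 1.5 + 1.5 + 2 + 2 + 3 + 1
= 15 beats


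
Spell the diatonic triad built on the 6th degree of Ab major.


Working:
Ab major scale: Ab Bb C Db Eb F G
Diatonic triad on degree 6 stacks scale notes 6, 1, 3: F Ab C
F→Ab = 3 semitones; F→C = 7 semitones → minor triad
= F Ab C (minor)


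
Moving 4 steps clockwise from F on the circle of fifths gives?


Solution.
Each clockwise step on the circle of fifths moves up a perfect 5th
From F: F → C → G → D → A
= A


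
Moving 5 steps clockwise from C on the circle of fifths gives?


Each clockwise step on the circle of fifths moves up a perfect 5th
From C: C → G → D → A → E → B
= B


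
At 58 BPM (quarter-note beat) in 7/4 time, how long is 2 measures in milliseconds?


Quarter-note beat duration = 60000 / 58 ms
Beats per measure (7/4) = 7
One measure = 7 × 60000 / 58 = 420000 / 58 ms
2 measures = 2 × 420000 / 58 = 840000 / 58
= 14482.8 ms


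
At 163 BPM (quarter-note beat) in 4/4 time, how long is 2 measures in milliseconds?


Solution.
Quarter-note beat duration = 60000 / 163 ms
Beats per measure (4/4) = 4
One measure = 4 × 60000 / 163 = 240000 / 163 ms
2 measures = 2 × 240000 / 163 = 480000 / 163
= 2944.8 ms


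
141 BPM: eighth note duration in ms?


One quarter-note beat = 60000 / BPM = 60000 / 141 ms
Eighth note = 1/2 × quarter note
Duration = 1/2 × 60000 / 141 = 30000 / 141
= 212.8 ms


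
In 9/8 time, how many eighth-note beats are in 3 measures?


Working:
Time signature 9/8: the bottom number 8 means the eighth note gets one count
The top number 9 means 9 eighth-note beats per measure
Total = 9 × 3 measures
= 27 eighth-note beats


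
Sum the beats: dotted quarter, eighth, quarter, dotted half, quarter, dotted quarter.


Beat values:
  dotted quarter = 1.5 beats
  eighth = 0.5 beats
  quarter = 1 beat
  dotted half = 3 beats
  quarter = 1 beat
  dotted quarter = 1.5 beats
Sum = 1.5 + 0.5 + 1 + 3 + 1 + 1.5
= 8.5 beats


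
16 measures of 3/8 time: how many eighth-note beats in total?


Time signature 3/8: the bottom number 8 means the eighth note gets one count
The top number 3 means 3 eighth-note beats per measure
Total = 3 × 16 measures
= 48 eighth-note beats


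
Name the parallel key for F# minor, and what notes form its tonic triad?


Reasoning:
Parallel keys share the same tonic but differ in mode
F# minor → parallel is F# major
Tonic triad of F# major = F# A# C#
= F# major; triad = F# A# C#


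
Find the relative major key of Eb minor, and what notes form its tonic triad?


Solution.
The relative major shares the key signature and is a minor 3rd above the minor tonic
A minor 3rd above Eb is Gb
→ relative major of Eb minor is Gb major
Tonic triad of Gb major = root + major 3rd + perfect 5th = Gb Bb Db
= Gb major; triad = Gb Bb Db


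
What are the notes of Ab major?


Step by step:
Major scale pattern: W-W-H-W-W-W-H (2-2-1-2-2-2-1 semitones)
Starting from Ab:
  Ab + 2 semitones → Bb
  Bb + 2 semitones → C
  C + 1 semitone → Db
  Db + 2 semitones → Eb
  Eb + 2 semitones → F
  F + 2 semitones → G
  G + 1 semitone → Ab
Scale = Ab Bb C Db Eb F G


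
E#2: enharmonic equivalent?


Working:
Enharmonic notes sound the same pitch but are spelled with different letter names
E# and F name the same pitch class
= F2


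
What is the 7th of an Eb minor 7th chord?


Solution.
Minor 7th chord = root + minor 3rd + perfect 5th + minor 7th
Seventh chords stack in thirds, so the letter names are E-G-B-D
Root: Eb
Minor 3rd above Eb: Gb
Perfect 5th above Eb: Bb
Minor 7th above Eb: Db
The 7th = Db


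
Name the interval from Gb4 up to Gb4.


Letter names: G → G spans 1 letter name → a unison
Semitones: Gb4 → Gb4 = 0 half-steps
A unison of 0 semitones is a perfect unison
= perfect unison


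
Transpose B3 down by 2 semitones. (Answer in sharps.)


Reasoning:
B3: chromatic position 11 in octave 3 → absolute = 3×12 + 11 = 47
Transpose down 2: 47 - 2 = 45
45 = 3×12 + 9 → A in octave 3
Result = A3


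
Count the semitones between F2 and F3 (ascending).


Solution.
Absolute semitone position = octave×12 + chromatic position
F2: 2×12 + 5 = 29
F3: 3×12 + 5 = 41
Difference = 41 - 29 = 12
= 12 semitones


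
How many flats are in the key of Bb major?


Step by step:
Flat major keys: C(0), F(1), Bb(2), Eb(3), Ab(4), Db(5), Gb(6), Cb(7)
Bb major has 2 flats
Order of flats: Bb Eb Ab Db Gb Cb Fb → first 2: Bb, Eb
= 2 flats


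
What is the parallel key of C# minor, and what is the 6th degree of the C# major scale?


Reasoning:
Parallel keys share the same tonic but differ in mode
C# minor → parallel is C# major
C# major scale: C# D# E# F# G# A# B#
= C# major; 6th degree = A#
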